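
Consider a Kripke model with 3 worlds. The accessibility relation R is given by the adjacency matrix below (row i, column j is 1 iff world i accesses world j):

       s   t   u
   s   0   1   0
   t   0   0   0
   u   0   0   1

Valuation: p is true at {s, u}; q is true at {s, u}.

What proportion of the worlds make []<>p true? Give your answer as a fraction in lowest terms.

2/3

s: successors {t}; <>p there: t:F. ✗
t: no successors, so []<>p holds vacuously. ✓
u: successors {u}; <>p there: u:T. ✓
That's 2 of 3 worlds, so 2/3.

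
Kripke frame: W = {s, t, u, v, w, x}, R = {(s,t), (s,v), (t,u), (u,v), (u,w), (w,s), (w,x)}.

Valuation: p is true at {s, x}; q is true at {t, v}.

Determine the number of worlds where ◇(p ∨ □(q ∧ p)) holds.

s: successors {t, v}; p ∨ □(q ∧ p) there: t:F, v:T. ✓
t: successors {u}; p ∨ □(q ∧ p) there: u:F. ✗
u: successors {v, w}; p ∨ □(q ∧ p) there: v:T, w:F. ✓
v: no successors, so ◇(p ∨ □(q ∧ p)) fails. ✗
w: successors {s, x}; p ∨ □(q ∧ p) there: s:T, x:T. ✓
x: no successors, so ◇(p ∨ □(q ∧ p)) fails. ✗
Satisfying worlds: {s, u, w}.

3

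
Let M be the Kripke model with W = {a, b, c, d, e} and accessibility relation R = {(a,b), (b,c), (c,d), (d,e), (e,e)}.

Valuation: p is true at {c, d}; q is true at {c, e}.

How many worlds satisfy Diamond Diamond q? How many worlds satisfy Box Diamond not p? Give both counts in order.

For Diamond Diamond q:
a: successors {b}; Diamond q there: b:T. ✓
b: successors {c}; Diamond q there: c:F. ✗
c: successors {d}; Diamond q there: d:T. ✓
d: successors {e}; Diamond q there: e:T. ✓
e: successors {e}; Diamond q there: e:T. ✓
— 4 worlds.
For Box Diamond not p:
a: successors {b}; Diamond not p there: b:F. ✗
b: successors {c}; Diamond not p there: c:F. ✗
c: successors {d}; Diamond not p there: d:T. ✓
d: successors {e}; Diamond not p there: e:T. ✓
e: successors {e}; Diamond not p there: e:T. ✓
— 3 worlds.

4 and 3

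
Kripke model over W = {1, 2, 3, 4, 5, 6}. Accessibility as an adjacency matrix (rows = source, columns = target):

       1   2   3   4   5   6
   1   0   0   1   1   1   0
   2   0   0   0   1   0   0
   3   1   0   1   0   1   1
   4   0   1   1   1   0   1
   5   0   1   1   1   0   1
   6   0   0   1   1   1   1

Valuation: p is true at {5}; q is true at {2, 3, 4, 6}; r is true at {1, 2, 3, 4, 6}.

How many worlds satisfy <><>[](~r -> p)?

1: successors {3, 4, 5}; <>[](~r -> p) there: 3:T, 4:T, 5:T. ✓
2: successors {4}; <>[](~r -> p) there: 4:T. ✓
3: successors {1, 3, 5, 6}; <>[](~r -> p) there: 1:T, 3:T, 5:T, 6:T. ✓
4: successors {2, 3, 4, 6}; <>[](~r -> p) there: 2:T, 3:T, 4:T, 6:T. ✓
5: successors {2, 3, 4, 6}; <>[](~r -> p) there: 2:T, 3:T, 4:T, 6:T. ✓
6: successors {3, 4, 5, 6}; <>[](~r -> p) there: 3:T, 4:T, 5:T, 6:T. ✓
Satisfying worlds: {1, 2, 3, 4, 5, 6}.

6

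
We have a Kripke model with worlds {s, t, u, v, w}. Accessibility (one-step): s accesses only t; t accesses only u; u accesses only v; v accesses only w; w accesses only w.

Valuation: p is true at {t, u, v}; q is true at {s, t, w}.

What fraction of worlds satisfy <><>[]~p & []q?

2/5

s: <><>[]~p is F, []q is T. ✗
t: <><>[]~p is T, []q is F. ✗
u: <><>[]~p is T, []q is F. ✗
v: <><>[]~p is T, []q is T. ✓
w: <><>[]~p is T, []q is T. ✓
That's 2 of 5 worlds, so 2/5.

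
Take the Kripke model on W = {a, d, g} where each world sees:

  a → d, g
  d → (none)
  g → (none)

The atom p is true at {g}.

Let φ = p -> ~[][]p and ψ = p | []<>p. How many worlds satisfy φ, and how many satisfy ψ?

2 and 2

For p -> ~[][]p:
a: p is F, ~[][]p is F. ✓
d: p is F, ~[][]p is F. ✓
g: p is T, ~[][]p is F. ✗
— 2 worlds.
For p | []<>p:
a: p is F, []<>p is F. ✗
d: p is F, []<>p is T. ✓
g: p is T, []<>p is T. ✓
— 2 worlds.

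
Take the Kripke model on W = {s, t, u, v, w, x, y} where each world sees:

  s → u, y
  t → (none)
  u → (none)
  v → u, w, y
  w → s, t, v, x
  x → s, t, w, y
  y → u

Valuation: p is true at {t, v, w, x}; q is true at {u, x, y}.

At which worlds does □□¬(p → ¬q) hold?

s: successors {u, y}; □¬(p → ¬q) there: u:T, y:F. ✗
t: no successors, so □□¬(p → ¬q) holds vacuously. ✓
u: no successors, so □□¬(p → ¬q) holds vacuously. ✓
v: successors {u, w, y}; □¬(p → ¬q) there: u:T, w:F, y:F. ✗
w: successors {s, t, v, x}; □¬(p → ¬q) there: s:F, t:T, v:F, x:F. ✗
x: successors {s, t, w, y}; □¬(p → ¬q) there: s:F, t:T, w:F, y:F. ✗
y: successors {u}; □¬(p → ¬q) there: u:T. ✓

{t, u, y}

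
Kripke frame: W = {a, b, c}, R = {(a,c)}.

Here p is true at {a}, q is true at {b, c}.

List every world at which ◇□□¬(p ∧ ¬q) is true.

a: successors {c}; □□¬(p ∧ ¬q) there: c:T. ✓
b: no successors, so ◇□□¬(p ∧ ¬q) fails. ✗
c: no successors, so ◇□□¬(p ∧ ¬q) fails. ✗

{a}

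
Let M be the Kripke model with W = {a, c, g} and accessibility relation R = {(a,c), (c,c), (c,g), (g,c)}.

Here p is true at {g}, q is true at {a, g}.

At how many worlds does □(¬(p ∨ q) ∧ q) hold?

0

a: successors {c}; ¬(p ∨ q) ∧ q there: c:F. ✗
c: successors {c, g}; ¬(p ∨ q) ∧ q there: c:F, g:F. ✗
g: successors {c}; ¬(p ∨ q) ∧ q there: c:F. ✗
Satisfying worlds: ∅.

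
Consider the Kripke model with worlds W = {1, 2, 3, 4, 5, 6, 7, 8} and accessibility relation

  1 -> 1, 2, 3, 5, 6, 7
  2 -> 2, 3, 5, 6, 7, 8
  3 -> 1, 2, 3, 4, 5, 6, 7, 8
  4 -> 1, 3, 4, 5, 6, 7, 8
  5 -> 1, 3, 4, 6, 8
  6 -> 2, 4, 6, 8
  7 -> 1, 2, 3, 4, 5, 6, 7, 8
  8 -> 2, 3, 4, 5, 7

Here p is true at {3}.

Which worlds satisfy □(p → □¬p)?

1: successors {1, 2, 3, 5, 6, 7}; p → □¬p there: 1:T, 2:T, 3:F, 5:T, 6:T, 7:T. ✗
2: successors {2, 3, 5, 6, 7, 8}; p → □¬p there: 2:T, 3:F, 5:T, 6:T, 7:T, 8:T. ✗
3: successors {1, 2, 3, 4, 5, 6, 7, 8}; p → □¬p there: 1:T, 2:T, 3:F, 4:T, 5:T, 6:T, 7:T, 8:T. ✗
4: successors {1, 3, 4, 5, 6, 7, 8}; p → □¬p there: 1:T, 3:F, 4:T, 5:T, 6:T, 7:T, 8:T. ✗
5: successors {1, 3, 4, 6, 8}; p → □¬p there: 1:T, 3:F, 4:T, 6:T, 8:T. ✗
6: successors {2, 4, 6, 8}; p → □¬p there: 2:T, 4:T, 6:T, 8:T. ✓
7: successors {1, 2, 3, 4, 5, 6, 7, 8}; p → □¬p there: 1:T, 2:T, 3:F, 4:T, 5:T, 6:T, 7:T, 8:T. ✗
8: successors {2, 3, 4, 5, 7}; p → □¬p there: 2:T, 3:F, 4:T, 5:T, 7:T. ✗

{6}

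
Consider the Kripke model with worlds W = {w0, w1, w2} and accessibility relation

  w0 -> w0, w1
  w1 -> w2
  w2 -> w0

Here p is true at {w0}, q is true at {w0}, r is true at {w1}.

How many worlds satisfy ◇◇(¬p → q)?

w0: successors {w0, w1}; ◇(¬p → q) there: w0:T, w1:F. ✓
w1: successors {w2}; ◇(¬p → q) there: w2:T. ✓
w2: successors {w0}; ◇(¬p → q) there: w0:T. ✓
Satisfying worlds: {w0, w1, w2}.

3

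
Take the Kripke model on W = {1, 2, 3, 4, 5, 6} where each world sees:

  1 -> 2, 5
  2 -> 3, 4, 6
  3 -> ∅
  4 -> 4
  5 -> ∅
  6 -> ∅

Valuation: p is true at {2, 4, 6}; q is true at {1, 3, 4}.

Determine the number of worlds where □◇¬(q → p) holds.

1: successors {2, 5}; ◇¬(q → p) there: 2:T, 5:F. ✗
2: successors {3, 4, 6}; ◇¬(q → p) there: 3:F, 4:F, 6:F. ✗
3: no successors, so □◇¬(q → p) holds vacuously. ✓
4: successors {4}; ◇¬(q → p) there: 4:F. ✗
5: no successors, so □◇¬(q → p) holds vacuously. ✓
6: no successors, so □◇¬(q → p) holds vacuously. ✓
Satisfying worlds: {3, 5, 6}.

3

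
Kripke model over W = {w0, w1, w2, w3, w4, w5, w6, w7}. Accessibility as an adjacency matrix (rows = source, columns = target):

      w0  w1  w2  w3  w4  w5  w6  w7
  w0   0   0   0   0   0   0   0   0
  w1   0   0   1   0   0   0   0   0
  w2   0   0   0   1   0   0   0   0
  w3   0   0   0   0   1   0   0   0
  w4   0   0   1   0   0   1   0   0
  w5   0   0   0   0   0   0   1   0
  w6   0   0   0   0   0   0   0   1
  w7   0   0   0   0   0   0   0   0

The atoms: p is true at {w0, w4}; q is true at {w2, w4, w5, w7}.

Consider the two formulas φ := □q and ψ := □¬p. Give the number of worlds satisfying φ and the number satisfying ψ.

For □q:
w0: no successors, so □q holds vacuously. ✓
w1: successors {w2}; q there: w2:T. ✓
w2: successors {w3}; q there: w3:F. ✗
w3: successors {w4}; q there: w4:T. ✓
w4: successors {w2, w5}; q there: w2:T, w5:T. ✓
w5: successors {w6}; q there: w6:F. ✗
w6: successors {w7}; q there: w7:T. ✓
w7: no successors, so □q holds vacuously. ✓
— 6 worlds.
For □¬p:
w0: no successors, so □¬p holds vacuously. ✓
w1: successors {w2}; ¬p there: w2:T. ✓
w2: successors {w3}; ¬p there: w3:T. ✓
w3: successors {w4}; ¬p there: w4:F. ✗
w4: successors {w2, w5}; ¬p there: w2:T, w5:T. ✓
w5: successors {w6}; ¬p there: w6:T. ✓
w6: successors {w7}; ¬p there: w7:T. ✓
w7: no successors, so □¬p holds vacuously. ✓
— 7 worlds.

6 and 7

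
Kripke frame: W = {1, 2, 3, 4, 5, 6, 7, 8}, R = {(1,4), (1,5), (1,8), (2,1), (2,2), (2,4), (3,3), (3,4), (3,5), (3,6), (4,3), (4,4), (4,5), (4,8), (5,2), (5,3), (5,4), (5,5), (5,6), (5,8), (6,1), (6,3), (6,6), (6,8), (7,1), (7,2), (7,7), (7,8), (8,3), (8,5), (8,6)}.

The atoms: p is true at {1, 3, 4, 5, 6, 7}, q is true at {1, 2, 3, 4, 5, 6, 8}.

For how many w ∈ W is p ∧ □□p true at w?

1: p is T, □□p is F. ✗
2: p is F, □□p is F. ✗
3: p is T, □□p is F. ✗
4: p is T, □□p is F. ✗
5: p is T, □□p is F. ✗
6: p is T, □□p is F. ✗
7: p is T, □□p is F. ✗
8: p is F, □□p is F. ✗
Satisfying worlds: ∅.

0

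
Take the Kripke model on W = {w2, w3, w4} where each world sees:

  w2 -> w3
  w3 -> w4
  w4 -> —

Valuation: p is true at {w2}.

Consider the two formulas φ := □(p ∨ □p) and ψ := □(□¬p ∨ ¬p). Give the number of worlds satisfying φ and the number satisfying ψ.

For □(p ∨ □p):
w2: successors {w3}; p ∨ □p there: w3:F. ✗
w3: successors {w4}; p ∨ □p there: w4:T. ✓
w4: no successors, so □(p ∨ □p) holds vacuously. ✓
— 2 worlds.
For □(□¬p ∨ ¬p):
w2: successors {w3}; □¬p ∨ ¬p there: w3:T. ✓
w3: successors {w4}; □¬p ∨ ¬p there: w4:T. ✓
w4: no successors, so □(□¬p ∨ ¬p) holds vacuously. ✓
— 3 worlds.

2 and 3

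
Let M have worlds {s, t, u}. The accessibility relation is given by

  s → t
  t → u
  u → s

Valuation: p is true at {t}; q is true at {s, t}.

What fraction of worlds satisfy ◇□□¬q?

s: successors {t}; □□¬q there: t:F. ✗
t: successors {u}; □□¬q there: u:F. ✗
u: successors {s}; □□¬q there: s:T. ✓
That's 1 of 3 worlds, so 1/3.

1/3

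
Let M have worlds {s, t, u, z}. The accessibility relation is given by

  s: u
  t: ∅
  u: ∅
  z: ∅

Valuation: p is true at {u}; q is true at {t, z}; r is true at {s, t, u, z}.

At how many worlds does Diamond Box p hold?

1

s: successors {u}; Box p there: u:T. ✓
t: no successors, so Diamond Box p fails. ✗
u: no successors, so Diamond Box p fails. ✗
z: no successors, so Diamond Box p fails. ✗
Satisfying worlds: {s}.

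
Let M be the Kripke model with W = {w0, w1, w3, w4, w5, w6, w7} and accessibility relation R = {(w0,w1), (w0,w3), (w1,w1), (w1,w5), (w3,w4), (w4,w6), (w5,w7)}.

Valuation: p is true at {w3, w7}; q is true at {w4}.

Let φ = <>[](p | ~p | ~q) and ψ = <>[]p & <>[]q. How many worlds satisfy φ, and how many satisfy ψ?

5 and 2

For <>[](p | ~p | ~q):
w0: successors {w1, w3}; [](p | ~p | ~q) there: w1:T, w3:T. ✓
w1: successors {w1, w5}; [](p | ~p | ~q) there: w1:T, w5:T. ✓
w3: successors {w4}; [](p | ~p | ~q) there: w4:T. ✓
w4: successors {w6}; [](p | ~p | ~q) there: w6:T. ✓
w5: successors {w7}; [](p | ~p | ~q) there: w7:T. ✓
w6: no successors, so <>[](p | ~p | ~q) fails. ✗
w7: no successors, so <>[](p | ~p | ~q) fails. ✗
— 5 worlds.
For <>[]p & <>[]q:
w0: <>[]p is F, <>[]q is T. ✗
w1: <>[]p is T, <>[]q is F. ✗
w3: <>[]p is F, <>[]q is F. ✗
w4: <>[]p is T, <>[]q is T. ✓
w5: <>[]p is T, <>[]q is T. ✓
w6: <>[]p is F, <>[]q is F. ✗
w7: <>[]p is F, <>[]q is F. ✗
— 2 worlds.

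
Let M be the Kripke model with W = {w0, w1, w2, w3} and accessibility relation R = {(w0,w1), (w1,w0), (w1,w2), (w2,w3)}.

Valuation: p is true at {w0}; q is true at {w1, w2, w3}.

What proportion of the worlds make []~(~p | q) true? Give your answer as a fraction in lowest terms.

1/4

w0: successors {w1}; ~(~p | q) there: w1:F. ✗
w1: successors {w0, w2}; ~(~p | q) there: w0:T, w2:F. ✗
w2: successors {w3}; ~(~p | q) there: w3:F. ✗
w3: no successors, so []~(~p | q) holds vacuously. ✓
That's 1 of 4 worlds, so 1/4.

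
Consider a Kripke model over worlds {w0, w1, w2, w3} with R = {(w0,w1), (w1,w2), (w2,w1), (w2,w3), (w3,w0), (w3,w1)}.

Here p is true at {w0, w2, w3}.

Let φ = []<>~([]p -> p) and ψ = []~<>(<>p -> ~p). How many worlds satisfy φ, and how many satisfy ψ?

1 and 1

For []<>~([]p -> p):
w0: successors {w1}; <>~([]p -> p) there: w1:F. ✗
w1: successors {w2}; <>~([]p -> p) there: w2:T. ✓
w2: successors {w1, w3}; <>~([]p -> p) there: w1:F, w3:T. ✗
w3: successors {w0, w1}; <>~([]p -> p) there: w0:T, w1:F. ✗
— 1 world.
For []~<>(<>p -> ~p):
w0: successors {w1}; ~<>(<>p -> ~p) there: w1:T. ✓
w1: successors {w2}; ~<>(<>p -> ~p) there: w2:F. ✗
w2: successors {w1, w3}; ~<>(<>p -> ~p) there: w1:T, w3:F. ✗
w3: successors {w0, w1}; ~<>(<>p -> ~p) there: w0:F, w1:T. ✗
— 1 world.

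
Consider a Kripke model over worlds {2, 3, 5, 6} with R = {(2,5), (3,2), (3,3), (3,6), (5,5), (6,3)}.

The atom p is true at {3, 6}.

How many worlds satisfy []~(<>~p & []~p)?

2: successors {5}; ~(<>~p & []~p) there: 5:F. ✗
3: successors {2, 3, 6}; ~(<>~p & []~p) there: 2:F, 3:T, 6:T. ✗
5: successors {5}; ~(<>~p & []~p) there: 5:F. ✗
6: successors {3}; ~(<>~p & []~p) there: 3:T. ✓
Satisfying worlds: {6}.

1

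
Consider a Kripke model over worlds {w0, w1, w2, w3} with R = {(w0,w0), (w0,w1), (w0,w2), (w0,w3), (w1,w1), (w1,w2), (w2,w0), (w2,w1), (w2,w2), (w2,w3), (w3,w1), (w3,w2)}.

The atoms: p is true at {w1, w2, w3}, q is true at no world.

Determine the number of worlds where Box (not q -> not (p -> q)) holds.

2

w0: successors {w0, w1, w2, w3}; not q -> not (p -> q) there: w0:F, w1:T, w2:T, w3:T. ✗
w1: successors {w1, w2}; not q -> not (p -> q) there: w1:T, w2:T. ✓
w2: successors {w0, w1, w2, w3}; not q -> not (p -> q) there: w0:F, w1:T, w2:T, w3:T. ✗
w3: successors {w1, w2}; not q -> not (p -> q) there: w1:T, w2:T. ✓
Satisfying worlds: {w1, w3}.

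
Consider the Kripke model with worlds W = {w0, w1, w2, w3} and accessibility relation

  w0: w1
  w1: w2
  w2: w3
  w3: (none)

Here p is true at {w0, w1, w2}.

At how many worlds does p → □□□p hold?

3

w0: p is T, □□□p is F. ✗
w1: p is T, □□□p is T. ✓
w2: p is T, □□□p is T. ✓
w3: p is F, □□□p is T. ✓
Satisfying worlds: {w1, w2, w3}.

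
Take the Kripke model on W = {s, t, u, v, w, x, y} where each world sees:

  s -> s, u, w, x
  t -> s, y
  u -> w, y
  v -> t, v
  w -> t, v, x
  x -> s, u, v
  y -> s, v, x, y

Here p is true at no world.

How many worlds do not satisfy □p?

7

s: successors {s, u, w, x}; p there: s:F, u:F, w:F, x:F. ✗
t: successors {s, y}; p there: s:F, y:F. ✗
u: successors {w, y}; p there: w:F, y:F. ✗
v: successors {t, v}; p there: t:F, v:F. ✗
w: successors {t, v, x}; p there: t:F, v:F, x:F. ✗
x: successors {s, u, v}; p there: s:F, u:F, v:F. ✗
y: successors {s, v, x, y}; p there: s:F, v:F, x:F, y:F. ✗
Satisfying worlds: ∅.
So □p fails at the other 7 worlds.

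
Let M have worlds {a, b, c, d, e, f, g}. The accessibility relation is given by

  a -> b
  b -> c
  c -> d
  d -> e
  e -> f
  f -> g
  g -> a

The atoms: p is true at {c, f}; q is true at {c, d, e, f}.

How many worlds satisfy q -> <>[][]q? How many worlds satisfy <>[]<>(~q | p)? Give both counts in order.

4 and 5

For q -> <>[][]q:
a: q is F, <>[][]q is T. ✓
b: q is F, <>[][]q is T. ✓
c: q is T, <>[][]q is T. ✓
d: q is T, <>[][]q is F. ✗
e: q is T, <>[][]q is F. ✗
f: q is T, <>[][]q is F. ✗
g: q is F, <>[][]q is T. ✓
— 4 worlds.
For <>[]<>(~q | p):
a: successors {b}; []<>(~q | p) there: b:F. ✗
b: successors {c}; []<>(~q | p) there: c:F. ✗
c: successors {d}; []<>(~q | p) there: d:T. ✓
d: successors {e}; []<>(~q | p) there: e:T. ✓
e: successors {f}; []<>(~q | p) there: f:T. ✓
f: successors {g}; []<>(~q | p) there: g:T. ✓
g: successors {a}; []<>(~q | p) there: a:T. ✓
— 5 worlds.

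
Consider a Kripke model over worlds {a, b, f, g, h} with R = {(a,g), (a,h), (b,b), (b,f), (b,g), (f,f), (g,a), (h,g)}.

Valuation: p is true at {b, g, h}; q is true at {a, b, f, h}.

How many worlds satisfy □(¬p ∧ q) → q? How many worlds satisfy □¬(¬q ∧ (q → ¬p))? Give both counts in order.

For □(¬p ∧ q) → q:
a: □(¬p ∧ q) is F, q is T. ✓
b: □(¬p ∧ q) is F, q is T. ✓
f: □(¬p ∧ q) is T, q is T. ✓
g: □(¬p ∧ q) is T, q is F. ✗
h: □(¬p ∧ q) is F, q is T. ✓
— 4 worlds.
For □¬(¬q ∧ (q → ¬p)):
a: successors {g, h}; ¬(¬q ∧ (q → ¬p)) there: g:F, h:T. ✗
b: successors {b, f, g}; ¬(¬q ∧ (q → ¬p)) there: b:T, f:T, g:F. ✗
f: successors {f}; ¬(¬q ∧ (q → ¬p)) there: f:T. ✓
g: successors {a}; ¬(¬q ∧ (q → ¬p)) there: a:T. ✓
h: successors {g}; ¬(¬q ∧ (q → ¬p)) there: g:F. ✗
— 2 worlds.

4 and 2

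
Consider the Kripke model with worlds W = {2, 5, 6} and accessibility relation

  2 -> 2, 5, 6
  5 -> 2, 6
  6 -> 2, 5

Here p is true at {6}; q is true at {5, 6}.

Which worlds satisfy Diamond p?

{2, 5}

2: successors {2, 5, 6}; p there: 2:F, 5:F, 6:T. ✓
5: successors {2, 6}; p there: 2:F, 6:T. ✓
6: successors {2, 5}; p there: 2:F, 5:F. ✗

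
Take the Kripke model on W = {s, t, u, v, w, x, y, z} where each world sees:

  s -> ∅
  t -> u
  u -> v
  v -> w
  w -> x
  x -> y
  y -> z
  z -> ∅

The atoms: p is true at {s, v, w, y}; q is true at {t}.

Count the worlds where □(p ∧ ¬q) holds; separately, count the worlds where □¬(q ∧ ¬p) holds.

5 and 8

For □(p ∧ ¬q):
s: no successors, so □(p ∧ ¬q) holds vacuously. ✓
t: successors {u}; p ∧ ¬q there: u:F. ✗
u: successors {v}; p ∧ ¬q there: v:T. ✓
v: successors {w}; p ∧ ¬q there: w:T. ✓
w: successors {x}; p ∧ ¬q there: x:F. ✗
x: successors {y}; p ∧ ¬q there: y:T. ✓
y: successors {z}; p ∧ ¬q there: z:F. ✗
z: no successors, so □(p ∧ ¬q) holds vacuously. ✓
— 5 worlds.
For □¬(q ∧ ¬p):
s: no successors, so □¬(q ∧ ¬p) holds vacuously. ✓
t: successors {u}; ¬(q ∧ ¬p) there: u:T. ✓
u: successors {v}; ¬(q ∧ ¬p) there: v:T. ✓
v: successors {w}; ¬(q ∧ ¬p) there: w:T. ✓
w: successors {x}; ¬(q ∧ ¬p) there: x:T. ✓
x: successors {y}; ¬(q ∧ ¬p) there: y:T. ✓
y: successors {z}; ¬(q ∧ ¬p) there: z:T. ✓
z: no successors, so □¬(q ∧ ¬p) holds vacuously. ✓
— 8 worlds.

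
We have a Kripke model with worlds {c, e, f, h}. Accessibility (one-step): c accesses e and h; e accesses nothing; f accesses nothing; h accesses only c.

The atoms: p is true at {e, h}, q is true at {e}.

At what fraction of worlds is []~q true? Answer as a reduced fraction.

c: successors {e, h}; ~q there: e:F, h:T. ✗
e: no successors, so []~q holds vacuously. ✓
f: no successors, so []~q holds vacuously. ✓
h: successors {c}; ~q there: c:T. ✓
That's 3 of 4 worlds, so 3/4.

3/4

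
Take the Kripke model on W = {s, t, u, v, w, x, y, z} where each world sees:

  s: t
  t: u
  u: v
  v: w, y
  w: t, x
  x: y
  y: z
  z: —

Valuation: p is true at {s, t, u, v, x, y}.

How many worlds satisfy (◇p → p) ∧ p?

6

s: ◇p → p is T, p is T. ✓
t: ◇p → p is T, p is T. ✓
u: ◇p → p is T, p is T. ✓
v: ◇p → p is T, p is T. ✓
w: ◇p → p is F, p is F. ✗
x: ◇p → p is T, p is T. ✓
y: ◇p → p is T, p is T. ✓
z: ◇p → p is T, p is F. ✗
Satisfying worlds: {s, t, u, v, x, y}.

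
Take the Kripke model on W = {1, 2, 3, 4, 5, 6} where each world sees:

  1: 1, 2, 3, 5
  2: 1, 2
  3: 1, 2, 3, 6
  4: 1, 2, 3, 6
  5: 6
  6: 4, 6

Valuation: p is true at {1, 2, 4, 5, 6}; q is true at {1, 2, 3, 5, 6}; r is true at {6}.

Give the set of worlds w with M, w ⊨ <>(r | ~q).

{3, 4, 5, 6}

1: successors {1, 2, 3, 5}; r | ~q there: 1:F, 2:F, 3:F, 5:F. ✗
2: successors {1, 2}; r | ~q there: 1:F, 2:F. ✗
3: successors {1, 2, 3, 6}; r | ~q there: 1:F, 2:F, 3:F, 6:T. ✓
4: successors {1, 2, 3, 6}; r | ~q there: 1:F, 2:F, 3:F, 6:T. ✓
5: successors {6}; r | ~q there: 6:T. ✓
6: successors {4, 6}; r | ~q there: 4:T, 6:T. ✓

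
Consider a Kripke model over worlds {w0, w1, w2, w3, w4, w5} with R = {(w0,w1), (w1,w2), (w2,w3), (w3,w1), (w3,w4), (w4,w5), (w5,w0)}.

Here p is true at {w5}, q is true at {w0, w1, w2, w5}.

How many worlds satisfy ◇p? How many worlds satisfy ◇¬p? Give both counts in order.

For ◇p:
w0: successors {w1}; p there: w1:F. ✗
w1: successors {w2}; p there: w2:F. ✗
w2: successors {w3}; p there: w3:F. ✗
w3: successors {w1, w4}; p there: w1:F, w4:F. ✗
w4: successors {w5}; p there: w5:T. ✓
w5: successors {w0}; p there: w0:F. ✗
— 1 world.
For ◇¬p:
w0: successors {w1}; ¬p there: w1:T. ✓
w1: successors {w2}; ¬p there: w2:T. ✓
w2: successors {w3}; ¬p there: w3:T. ✓
w3: successors {w1, w4}; ¬p there: w1:T, w4:T. ✓
w4: successors {w5}; ¬p there: w5:F. ✗
w5: successors {w0}; ¬p there: w0:T. ✓
— 5 worlds.

1 and 5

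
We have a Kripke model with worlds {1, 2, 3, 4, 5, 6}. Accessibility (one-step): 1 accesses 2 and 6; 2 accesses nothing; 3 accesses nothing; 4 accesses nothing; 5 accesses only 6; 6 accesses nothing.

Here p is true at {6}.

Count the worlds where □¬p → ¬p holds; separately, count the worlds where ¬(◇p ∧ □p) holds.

5 and 5

For □¬p → ¬p:
1: □¬p is F, ¬p is T. ✓
2: □¬p is T, ¬p is T. ✓
3: □¬p is T, ¬p is T. ✓
4: □¬p is T, ¬p is T. ✓
5: □¬p is F, ¬p is T. ✓
6: □¬p is T, ¬p is F. ✗
— 5 worlds.
For ¬(◇p ∧ □p):
1: ◇p ∧ □p is F. ✓
2: ◇p ∧ □p is F. ✓
3: ◇p ∧ □p is F. ✓
4: ◇p ∧ □p is F. ✓
5: ◇p ∧ □p is T. ✗
6: ◇p ∧ □p is F. ✓
— 5 worlds.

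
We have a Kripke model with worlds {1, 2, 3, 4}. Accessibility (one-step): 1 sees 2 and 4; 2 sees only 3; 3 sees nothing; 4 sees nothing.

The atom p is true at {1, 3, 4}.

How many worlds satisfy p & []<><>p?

1: p is T, []<><>p is F. ✗
2: p is F, []<><>p is F. ✗
3: p is T, []<><>p is T. ✓
4: p is T, []<><>p is T. ✓
Satisfying worlds: {3, 4}.

2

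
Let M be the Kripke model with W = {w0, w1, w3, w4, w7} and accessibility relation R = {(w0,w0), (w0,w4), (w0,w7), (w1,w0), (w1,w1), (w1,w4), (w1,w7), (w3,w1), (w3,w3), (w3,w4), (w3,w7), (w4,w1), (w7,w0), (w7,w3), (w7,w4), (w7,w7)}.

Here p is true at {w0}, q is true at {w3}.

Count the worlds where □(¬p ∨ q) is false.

3

w0: successors {w0, w4, w7}; ¬p ∨ q there: w0:F, w4:T, w7:T. ✗
w1: successors {w0, w1, w4, w7}; ¬p ∨ q there: w0:F, w1:T, w4:T, w7:T. ✗
w3: successors {w1, w3, w4, w7}; ¬p ∨ q there: w1:T, w3:T, w4:T, w7:T. ✓
w4: successors {w1}; ¬p ∨ q there: w1:T. ✓
w7: successors {w0, w3, w4, w7}; ¬p ∨ q there: w0:F, w3:T, w4:T, w7:T. ✗
Satisfying worlds: {w3, w4}.
So □(¬p ∨ q) fails at the other 3 worlds.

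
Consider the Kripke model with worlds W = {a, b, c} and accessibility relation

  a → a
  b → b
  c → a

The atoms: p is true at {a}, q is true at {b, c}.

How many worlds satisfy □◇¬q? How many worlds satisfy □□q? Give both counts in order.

2 and 1

For □◇¬q:
a: successors {a}; ◇¬q there: a:T. ✓
b: successors {b}; ◇¬q there: b:F. ✗
c: successors {a}; ◇¬q there: a:T. ✓
— 2 worlds.
For □□q:
a: successors {a}; □q there: a:F. ✗
b: successors {b}; □q there: b:T. ✓
c: successors {a}; □q there: a:F. ✗
— 1 world.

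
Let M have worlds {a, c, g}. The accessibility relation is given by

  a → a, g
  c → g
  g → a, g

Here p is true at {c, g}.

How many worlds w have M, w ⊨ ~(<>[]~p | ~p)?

a: <>[]~p | ~p is T. ✗
c: <>[]~p | ~p is F. ✓
g: <>[]~p | ~p is F. ✓
Satisfying worlds: {c, g}.

2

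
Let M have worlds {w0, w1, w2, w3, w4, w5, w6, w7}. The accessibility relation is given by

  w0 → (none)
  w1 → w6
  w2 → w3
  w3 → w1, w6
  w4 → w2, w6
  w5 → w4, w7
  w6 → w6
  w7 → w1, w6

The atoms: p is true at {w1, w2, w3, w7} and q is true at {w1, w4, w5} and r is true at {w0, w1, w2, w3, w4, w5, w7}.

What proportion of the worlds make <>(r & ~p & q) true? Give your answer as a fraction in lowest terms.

w0: no successors, so <>(r & ~p & q) fails. ✗
w1: successors {w6}; r & ~p & q there: w6:F. ✗
w2: successors {w3}; r & ~p & q there: w3:F. ✗
w3: successors {w1, w6}; r & ~p & q there: w1:F, w6:F. ✗
w4: successors {w2, w6}; r & ~p & q there: w2:F, w6:F. ✗
w5: successors {w4, w7}; r & ~p & q there: w4:T, w7:F. ✓
w6: successors {w6}; r & ~p & q there: w6:F. ✗
w7: successors {w1, w6}; r & ~p & q there: w1:F, w6:F. ✗
That's 1 of 8 worlds, so 1/8.

1/8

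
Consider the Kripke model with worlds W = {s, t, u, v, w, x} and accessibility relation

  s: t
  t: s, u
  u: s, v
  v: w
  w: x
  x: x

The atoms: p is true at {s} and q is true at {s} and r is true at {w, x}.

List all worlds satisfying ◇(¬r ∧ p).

{t, u}

s: successors {t}; ¬r ∧ p there: t:F. ✗
t: successors {s, u}; ¬r ∧ p there: s:T, u:F. ✓
u: successors {s, v}; ¬r ∧ p there: s:T, v:F. ✓
v: successors {w}; ¬r ∧ p there: w:F. ✗
w: successors {x}; ¬r ∧ p there: x:F. ✗
x: successors {x}; ¬r ∧ p there: x:F. ✗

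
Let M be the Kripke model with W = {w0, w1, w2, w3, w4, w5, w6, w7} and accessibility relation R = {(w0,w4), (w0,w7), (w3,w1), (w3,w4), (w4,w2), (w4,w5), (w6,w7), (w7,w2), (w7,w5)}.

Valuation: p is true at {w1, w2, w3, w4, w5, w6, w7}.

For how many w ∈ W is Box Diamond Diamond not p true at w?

w0: successors {w4, w7}; Diamond Diamond not p there: w4:F, w7:F. ✗
w1: no successors, so Box Diamond Diamond not p holds vacuously. ✓
w2: no successors, so Box Diamond Diamond not p holds vacuously. ✓
w3: successors {w1, w4}; Diamond Diamond not p there: w1:F, w4:F. ✗
w4: successors {w2, w5}; Diamond Diamond not p there: w2:F, w5:F. ✗
w5: no successors, so Box Diamond Diamond not p holds vacuously. ✓
w6: successors {w7}; Diamond Diamond not p there: w7:F. ✗
w7: successors {w2, w5}; Diamond Diamond not p there: w2:F, w5:F. ✗
Satisfying worlds: {w1, w2, w5}.

3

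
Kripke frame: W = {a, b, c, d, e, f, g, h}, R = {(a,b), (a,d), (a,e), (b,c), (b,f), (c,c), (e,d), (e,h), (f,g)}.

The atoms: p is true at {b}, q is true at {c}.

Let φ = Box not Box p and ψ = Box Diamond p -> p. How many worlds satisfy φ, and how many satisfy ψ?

For Box not Box p:
a: successors {b, d, e}; not Box p there: b:T, d:F, e:T. ✗
b: successors {c, f}; not Box p there: c:T, f:T. ✓
c: successors {c}; not Box p there: c:T. ✓
d: no successors, so Box not Box p holds vacuously. ✓
e: successors {d, h}; not Box p there: d:F, h:F. ✗
f: successors {g}; not Box p there: g:F. ✗
g: no successors, so Box not Box p holds vacuously. ✓
h: no successors, so Box not Box p holds vacuously. ✓
— 5 worlds.
For Box Diamond p -> p:
a: Box Diamond p is F, p is F. ✓
b: Box Diamond p is F, p is T. ✓
c: Box Diamond p is F, p is F. ✓
d: Box Diamond p is T, p is F. ✗
e: Box Diamond p is F, p is F. ✓
f: Box Diamond p is F, p is F. ✓
g: Box Diamond p is T, p is F. ✗
h: Box Diamond p is T, p is F. ✗
— 5 worlds.

5 and 5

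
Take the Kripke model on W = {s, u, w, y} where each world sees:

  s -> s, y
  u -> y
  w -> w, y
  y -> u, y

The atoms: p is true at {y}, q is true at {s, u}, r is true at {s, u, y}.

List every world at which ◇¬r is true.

{w}

s: successors {s, y}; ¬r there: s:F, y:F. ✗
u: successors {y}; ¬r there: y:F. ✗
w: successors {w, y}; ¬r there: w:T, y:F. ✓
y: successors {u, y}; ¬r there: u:F, y:F. ✗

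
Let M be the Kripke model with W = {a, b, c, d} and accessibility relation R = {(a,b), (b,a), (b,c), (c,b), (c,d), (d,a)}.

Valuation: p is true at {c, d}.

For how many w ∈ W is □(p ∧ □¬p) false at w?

a: successors {b}; p ∧ □¬p there: b:F. ✗
b: successors {a, c}; p ∧ □¬p there: a:F, c:F. ✗
c: successors {b, d}; p ∧ □¬p there: b:F, d:T. ✗
d: successors {a}; p ∧ □¬p there: a:F. ✗
Satisfying worlds: ∅.
So □(p ∧ □¬p) fails at the other 4 worlds.

4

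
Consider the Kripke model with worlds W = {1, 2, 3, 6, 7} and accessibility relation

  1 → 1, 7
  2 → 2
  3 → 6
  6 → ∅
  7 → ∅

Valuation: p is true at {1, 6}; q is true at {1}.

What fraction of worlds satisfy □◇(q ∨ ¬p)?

3/5

1: successors {1, 7}; ◇(q ∨ ¬p) there: 1:T, 7:F. ✗
2: successors {2}; ◇(q ∨ ¬p) there: 2:T. ✓
3: successors {6}; ◇(q ∨ ¬p) there: 6:F. ✗
6: no successors, so □◇(q ∨ ¬p) holds vacuously. ✓
7: no successors, so □◇(q ∨ ¬p) holds vacuously. ✓
That's 3 of 5 worlds, so 3/5.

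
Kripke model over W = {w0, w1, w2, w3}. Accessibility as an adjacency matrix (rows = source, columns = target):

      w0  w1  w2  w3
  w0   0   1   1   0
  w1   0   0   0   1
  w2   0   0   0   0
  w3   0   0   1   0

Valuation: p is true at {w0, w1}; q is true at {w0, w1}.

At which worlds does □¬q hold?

{w1, w2, w3}

w0: successors {w1, w2}; ¬q there: w1:F, w2:T. ✗
w1: successors {w3}; ¬q there: w3:T. ✓
w2: no successors, so □¬q holds vacuously. ✓
w3: successors {w2}; ¬q there: w2:T. ✓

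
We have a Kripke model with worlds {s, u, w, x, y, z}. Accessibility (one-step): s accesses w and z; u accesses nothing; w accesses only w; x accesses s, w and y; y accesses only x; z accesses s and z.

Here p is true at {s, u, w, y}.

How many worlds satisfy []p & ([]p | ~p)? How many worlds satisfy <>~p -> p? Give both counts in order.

For []p & ([]p | ~p):
s: []p is F, []p | ~p is F. ✗
u: []p is T, []p | ~p is T. ✓
w: []p is T, []p | ~p is T. ✓
x: []p is T, []p | ~p is T. ✓
y: []p is F, []p | ~p is F. ✗
z: []p is F, []p | ~p is T. ✗
— 3 worlds.
For <>~p -> p:
s: <>~p is T, p is T. ✓
u: <>~p is F, p is T. ✓
w: <>~p is F, p is T. ✓
x: <>~p is F, p is F. ✓
y: <>~p is T, p is T. ✓
z: <>~p is T, p is F. ✗
— 5 worlds.

3 and 5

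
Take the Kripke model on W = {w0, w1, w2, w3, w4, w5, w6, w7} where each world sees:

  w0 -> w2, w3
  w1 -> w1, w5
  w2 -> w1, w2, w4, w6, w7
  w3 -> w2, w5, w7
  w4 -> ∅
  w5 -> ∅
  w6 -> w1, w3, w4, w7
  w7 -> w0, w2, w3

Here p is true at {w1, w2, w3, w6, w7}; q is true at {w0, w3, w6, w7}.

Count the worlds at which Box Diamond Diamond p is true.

4

w0: successors {w2, w3}; Diamond Diamond p there: w2:T, w3:T. ✓
w1: successors {w1, w5}; Diamond Diamond p there: w1:T, w5:F. ✗
w2: successors {w1, w2, w4, w6, w7}; Diamond Diamond p there: w1:T, w2:T, w4:F, w6:T, w7:T. ✗
w3: successors {w2, w5, w7}; Diamond Diamond p there: w2:T, w5:F, w7:T. ✗
w4: no successors, so Box Diamond Diamond p holds vacuously. ✓
w5: no successors, so Box Diamond Diamond p holds vacuously. ✓
w6: successors {w1, w3, w4, w7}; Diamond Diamond p there: w1:T, w3:T, w4:F, w7:T. ✗
w7: successors {w0, w2, w3}; Diamond Diamond p there: w0:T, w2:T, w3:T. ✓
Satisfying worlds: {w0, w4, w5, w7}.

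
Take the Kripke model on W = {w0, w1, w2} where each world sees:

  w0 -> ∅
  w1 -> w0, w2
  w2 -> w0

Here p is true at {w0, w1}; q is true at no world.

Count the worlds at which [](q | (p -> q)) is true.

w0: no successors, so [](q | (p -> q)) holds vacuously. ✓
w1: successors {w0, w2}; q | (p -> q) there: w0:F, w2:T. ✗
w2: successors {w0}; q | (p -> q) there: w0:F. ✗
Satisfying worlds: {w0}.

1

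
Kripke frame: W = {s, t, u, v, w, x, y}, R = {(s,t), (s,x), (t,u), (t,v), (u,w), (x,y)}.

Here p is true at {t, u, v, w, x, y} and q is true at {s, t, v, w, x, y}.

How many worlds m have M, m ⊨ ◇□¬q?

s: successors {t, x}; □¬q there: t:F, x:F. ✗
t: successors {u, v}; □¬q there: u:F, v:T. ✓
u: successors {w}; □¬q there: w:T. ✓
v: no successors, so ◇□¬q fails. ✗
w: no successors, so ◇□¬q fails. ✗
x: successors {y}; □¬q there: y:T. ✓
y: no successors, so ◇□¬q fails. ✗
Satisfying worlds: {t, u, x}.

3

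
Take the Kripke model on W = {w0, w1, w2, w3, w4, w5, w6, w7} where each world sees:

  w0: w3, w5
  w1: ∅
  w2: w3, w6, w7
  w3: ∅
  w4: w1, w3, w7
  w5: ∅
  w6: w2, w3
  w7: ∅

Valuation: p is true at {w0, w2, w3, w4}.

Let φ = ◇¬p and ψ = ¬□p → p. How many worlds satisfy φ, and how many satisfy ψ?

3 and 8

For ◇¬p:
w0: successors {w3, w5}; ¬p there: w3:F, w5:T. ✓
w1: no successors, so ◇¬p fails. ✗
w2: successors {w3, w6, w7}; ¬p there: w3:F, w6:T, w7:T. ✓
w3: no successors, so ◇¬p fails. ✗
w4: successors {w1, w3, w7}; ¬p there: w1:T, w3:F, w7:T. ✓
w5: no successors, so ◇¬p fails. ✗
w6: successors {w2, w3}; ¬p there: w2:F, w3:F. ✗
w7: no successors, so ◇¬p fails. ✗
— 3 worlds.
For ¬□p → p:
w0: ¬□p is T, p is T. ✓
w1: ¬□p is F, p is F. ✓
w2: ¬□p is T, p is T. ✓
w3: ¬□p is F, p is T. ✓
w4: ¬□p is T, p is T. ✓
w5: ¬□p is F, p is F. ✓
w6: ¬□p is F, p is F. ✓
w7: ¬□p is F, p is F. ✓
— 8 worlds.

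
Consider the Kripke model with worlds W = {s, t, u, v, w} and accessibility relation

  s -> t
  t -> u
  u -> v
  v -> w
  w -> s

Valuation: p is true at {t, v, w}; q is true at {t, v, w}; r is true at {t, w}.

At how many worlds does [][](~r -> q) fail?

s: successors {t}; [](~r -> q) there: t:F. ✗
t: successors {u}; [](~r -> q) there: u:T. ✓
u: successors {v}; [](~r -> q) there: v:T. ✓
v: successors {w}; [](~r -> q) there: w:F. ✗
w: successors {s}; [](~r -> q) there: s:T. ✓
Satisfying worlds: {t, u, w}.
So [][](~r -> q) fails at the other 2 worlds.

2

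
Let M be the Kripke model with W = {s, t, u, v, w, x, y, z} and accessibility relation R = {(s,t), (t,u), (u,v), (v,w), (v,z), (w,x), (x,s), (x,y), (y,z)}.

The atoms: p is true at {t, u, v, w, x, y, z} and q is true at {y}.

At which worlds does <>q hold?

s: successors {t}; q there: t:F. ✗
t: successors {u}; q there: u:F. ✗
u: successors {v}; q there: v:F. ✗
v: successors {w, z}; q there: w:F, z:F. ✗
w: successors {x}; q there: x:F. ✗
x: successors {s, y}; q there: s:F, y:T. ✓
y: successors {z}; q there: z:F. ✗
z: no successors, so <>q fails. ✗

{x}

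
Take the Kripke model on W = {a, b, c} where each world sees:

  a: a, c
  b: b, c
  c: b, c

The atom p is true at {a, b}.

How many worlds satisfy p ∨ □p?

2

a: p is T, □p is F. ✓
b: p is T, □p is F. ✓
c: p is F, □p is F. ✗
Satisfying worlds: {a, b}.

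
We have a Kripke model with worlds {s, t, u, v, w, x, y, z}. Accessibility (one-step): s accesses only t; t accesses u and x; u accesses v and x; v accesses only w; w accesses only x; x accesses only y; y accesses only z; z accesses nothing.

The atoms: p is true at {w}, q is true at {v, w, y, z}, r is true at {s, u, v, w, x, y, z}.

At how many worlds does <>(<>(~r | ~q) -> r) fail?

2

s: successors {t}; <>(~r | ~q) -> r there: t:F. ✗
t: successors {u, x}; <>(~r | ~q) -> r there: u:T, x:T. ✓
u: successors {v, x}; <>(~r | ~q) -> r there: v:T, x:T. ✓
v: successors {w}; <>(~r | ~q) -> r there: w:T. ✓
w: successors {x}; <>(~r | ~q) -> r there: x:T. ✓
x: successors {y}; <>(~r | ~q) -> r there: y:T. ✓
y: successors {z}; <>(~r | ~q) -> r there: z:T. ✓
z: no successors, so <>(<>(~r | ~q) -> r) fails. ✗
Satisfying worlds: {t, u, v, w, x, y}.
So <>(<>(~r | ~q) -> r) fails at the other 2 worlds.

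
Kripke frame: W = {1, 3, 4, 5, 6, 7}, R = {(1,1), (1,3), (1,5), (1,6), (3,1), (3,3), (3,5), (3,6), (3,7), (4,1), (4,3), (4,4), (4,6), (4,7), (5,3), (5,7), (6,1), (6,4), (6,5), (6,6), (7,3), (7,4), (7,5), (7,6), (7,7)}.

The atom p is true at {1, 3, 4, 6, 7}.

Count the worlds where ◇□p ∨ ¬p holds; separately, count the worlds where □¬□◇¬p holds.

6 and 2

For ◇□p ∨ ¬p:
1: ◇□p is T, ¬p is F. ✓
3: ◇□p is T, ¬p is F. ✓
4: ◇□p is T, ¬p is F. ✓
5: ◇□p is F, ¬p is T. ✓
6: ◇□p is T, ¬p is F. ✓
7: ◇□p is T, ¬p is F. ✓
— 6 worlds.
For □¬□◇¬p:
1: successors {1, 3, 5, 6}; ¬□◇¬p there: 1:T, 3:T, 5:F, 6:T. ✗
3: successors {1, 3, 5, 6, 7}; ¬□◇¬p there: 1:T, 3:T, 5:F, 6:T, 7:T. ✗
4: successors {1, 3, 4, 6, 7}; ¬□◇¬p there: 1:T, 3:T, 4:T, 6:T, 7:T. ✓
5: successors {3, 7}; ¬□◇¬p there: 3:T, 7:T. ✓
6: successors {1, 4, 5, 6}; ¬□◇¬p there: 1:T, 4:T, 5:F, 6:T. ✗
7: successors {3, 4, 5, 6, 7}; ¬□◇¬p there: 3:T, 4:T, 5:F, 6:T, 7:T. ✗
— 2 worlds.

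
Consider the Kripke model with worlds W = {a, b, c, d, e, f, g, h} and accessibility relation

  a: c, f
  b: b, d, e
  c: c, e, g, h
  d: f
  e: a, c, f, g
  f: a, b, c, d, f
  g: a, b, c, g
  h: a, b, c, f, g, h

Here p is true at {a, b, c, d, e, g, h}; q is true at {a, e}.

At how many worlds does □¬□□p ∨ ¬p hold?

8

a: □¬□□p is T, ¬p is F. ✓
b: □¬□□p is T, ¬p is F. ✓
c: □¬□□p is T, ¬p is F. ✓
d: □¬□□p is T, ¬p is F. ✓
e: □¬□□p is T, ¬p is F. ✓
f: □¬□□p is T, ¬p is T. ✓
g: □¬□□p is T, ¬p is F. ✓
h: □¬□□p is T, ¬p is F. ✓
Satisfying worlds: {a, b, c, d, e, f, g, h}.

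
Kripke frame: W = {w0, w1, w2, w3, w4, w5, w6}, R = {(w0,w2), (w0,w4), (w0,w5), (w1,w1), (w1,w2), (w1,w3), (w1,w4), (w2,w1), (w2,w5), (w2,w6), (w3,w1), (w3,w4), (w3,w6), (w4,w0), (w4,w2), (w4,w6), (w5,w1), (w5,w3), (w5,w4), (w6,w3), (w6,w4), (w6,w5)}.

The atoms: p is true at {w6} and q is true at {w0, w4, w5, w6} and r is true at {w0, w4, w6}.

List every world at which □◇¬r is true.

{w0, w1, w2, w3, w4, w5, w6}

w0: successors {w2, w4, w5}; ◇¬r there: w2:T, w4:T, w5:T. ✓
w1: successors {w1, w2, w3, w4}; ◇¬r there: w1:T, w2:T, w3:T, w4:T. ✓
w2: successors {w1, w5, w6}; ◇¬r there: w1:T, w5:T, w6:T. ✓
w3: successors {w1, w4, w6}; ◇¬r there: w1:T, w4:T, w6:T. ✓
w4: successors {w0, w2, w6}; ◇¬r there: w0:T, w2:T, w6:T. ✓
w5: successors {w1, w3, w4}; ◇¬r there: w1:T, w3:T, w4:T. ✓
w6: successors {w3, w4, w5}; ◇¬r there: w3:T, w4:T, w5:T. ✓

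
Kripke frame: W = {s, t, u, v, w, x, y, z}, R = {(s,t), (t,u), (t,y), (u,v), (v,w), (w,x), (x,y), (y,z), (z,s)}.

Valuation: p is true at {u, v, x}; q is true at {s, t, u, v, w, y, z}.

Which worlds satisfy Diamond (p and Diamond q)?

{t, u, w}

s: successors {t}; p and Diamond q there: t:F. ✗
t: successors {u, y}; p and Diamond q there: u:T, y:F. ✓
u: successors {v}; p and Diamond q there: v:T. ✓
v: successors {w}; p and Diamond q there: w:F. ✗
w: successors {x}; p and Diamond q there: x:T. ✓
x: successors {y}; p and Diamond q there: y:F. ✗
y: successors {z}; p and Diamond q there: z:F. ✗
z: successors {s}; p and Diamond q there: s:F. ✗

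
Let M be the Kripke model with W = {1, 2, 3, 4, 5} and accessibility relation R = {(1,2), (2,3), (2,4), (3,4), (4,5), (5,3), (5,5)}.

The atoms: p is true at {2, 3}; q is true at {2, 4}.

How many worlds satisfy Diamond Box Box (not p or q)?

1: successors {2}; Box Box (not p or q) there: 2:T. ✓
2: successors {3, 4}; Box Box (not p or q) there: 3:T, 4:F. ✓
3: successors {4}; Box Box (not p or q) there: 4:F. ✗
4: successors {5}; Box Box (not p or q) there: 5:F. ✗
5: successors {3, 5}; Box Box (not p or q) there: 3:T, 5:F. ✓
Satisfying worlds: {1, 2, 5}.

3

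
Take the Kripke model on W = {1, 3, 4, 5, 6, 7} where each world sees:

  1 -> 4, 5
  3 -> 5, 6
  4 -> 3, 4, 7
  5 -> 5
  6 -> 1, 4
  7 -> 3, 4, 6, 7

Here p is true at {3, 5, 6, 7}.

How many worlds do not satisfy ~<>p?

1: <>p is T. ✗
3: <>p is T. ✗
4: <>p is T. ✗
5: <>p is T. ✗
6: <>p is F. ✓
7: <>p is T. ✗
Satisfying worlds: {6}.
So ~<>p fails at the other 5 worlds.

5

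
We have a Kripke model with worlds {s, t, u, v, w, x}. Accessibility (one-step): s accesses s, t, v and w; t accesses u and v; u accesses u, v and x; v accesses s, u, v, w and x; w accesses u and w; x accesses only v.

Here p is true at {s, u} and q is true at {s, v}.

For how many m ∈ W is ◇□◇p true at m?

4

s: successors {s, t, v, w}; □◇p there: s:T, t:T, v:F, w:T. ✓
t: successors {u, v}; □◇p there: u:F, v:F. ✗
u: successors {u, v, x}; □◇p there: u:F, v:F, x:T. ✓
v: successors {s, u, v, w, x}; □◇p there: s:T, u:F, v:F, w:T, x:T. ✓
w: successors {u, w}; □◇p there: u:F, w:T. ✓
x: successors {v}; □◇p there: v:F. ✗
Satisfying worlds: {s, u, v, w}.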